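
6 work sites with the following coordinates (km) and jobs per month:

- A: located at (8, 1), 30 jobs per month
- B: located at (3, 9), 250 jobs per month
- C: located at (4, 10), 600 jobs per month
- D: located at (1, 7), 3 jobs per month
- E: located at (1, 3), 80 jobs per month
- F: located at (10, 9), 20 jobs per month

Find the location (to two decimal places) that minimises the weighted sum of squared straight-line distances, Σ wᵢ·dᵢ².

(3.74, 8.87)

The minimiser of Σwᵢ‖p−pᵢ‖² is the weighted centroid p* = (Σwᵢpᵢ)/(Σwᵢ).
Σwᵢ = 983.
Σwᵢxᵢ = 30·8 + 250·3 + 600·4 + 3·1 + 80·1 + 20·10 = 3673.
Σwᵢyᵢ = 30·1 + 250·9 + 600·10 + 3·7 + 80·3 + 20·9 = 8721.
x* = 3673/983 = 3.74, y* = 8721/983 = 8.87.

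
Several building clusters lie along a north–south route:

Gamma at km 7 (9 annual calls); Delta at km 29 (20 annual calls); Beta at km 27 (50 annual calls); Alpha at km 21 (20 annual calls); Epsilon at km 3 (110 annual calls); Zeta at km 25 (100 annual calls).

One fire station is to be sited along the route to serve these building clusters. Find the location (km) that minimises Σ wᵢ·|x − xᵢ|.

For a sum of weighted absolute distances on a line, the optimum is the weighted median (not the mean). Total weight W = 309; half-weight = 154.5.
Sort by position and accumulate weight:
  km 3 (Epsilon, w=110) → cum 110
  km 7 (Gamma, w=9) → cum 119
  km 21 (Alpha, w=20) → cum 139
  km 25 (Zeta, w=100) → cum 239  ≥ 154.5 → median here
  km 27 (Beta, w=50) → cum 289
  km 29 (Delta, w=20) → cum 309
Optimal location: km 25.

x = 25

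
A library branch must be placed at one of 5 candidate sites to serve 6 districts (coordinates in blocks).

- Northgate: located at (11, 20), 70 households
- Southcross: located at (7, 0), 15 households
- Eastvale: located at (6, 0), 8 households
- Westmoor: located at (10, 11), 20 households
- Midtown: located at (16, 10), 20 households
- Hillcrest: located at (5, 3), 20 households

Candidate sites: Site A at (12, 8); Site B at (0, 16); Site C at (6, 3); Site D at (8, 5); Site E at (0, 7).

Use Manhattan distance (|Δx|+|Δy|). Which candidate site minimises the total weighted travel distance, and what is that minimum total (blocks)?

Site A, total 1677 blocks

Total weighted distance at each candidate:
  Site A (12, 8): total = 1677
  Site B (0, 16): total = 2671
  Site C (6, 3): total = 2224
  Site D (8, 5): total = 1926
  Site E (0, 7): total = 2834
Minimum is at Site A with total 1677 blocks.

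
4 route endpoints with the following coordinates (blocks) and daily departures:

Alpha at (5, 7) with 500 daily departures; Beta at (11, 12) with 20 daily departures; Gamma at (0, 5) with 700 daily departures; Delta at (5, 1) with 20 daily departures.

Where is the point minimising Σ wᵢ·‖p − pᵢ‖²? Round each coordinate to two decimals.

(2.27, 5.85)

The minimiser of Σwᵢ‖p−pᵢ‖² is the weighted centroid p* = (Σwᵢpᵢ)/(Σwᵢ).
Σwᵢ = 1240.
Σwᵢxᵢ = 500·5 + 20·11 + 700·0 + 20·5 = 2820.
Σwᵢyᵢ = 500·7 + 20·12 + 700·5 + 20·1 = 7260.
x* = 2820/1240 = 2.27, y* = 7260/1240 = 5.85.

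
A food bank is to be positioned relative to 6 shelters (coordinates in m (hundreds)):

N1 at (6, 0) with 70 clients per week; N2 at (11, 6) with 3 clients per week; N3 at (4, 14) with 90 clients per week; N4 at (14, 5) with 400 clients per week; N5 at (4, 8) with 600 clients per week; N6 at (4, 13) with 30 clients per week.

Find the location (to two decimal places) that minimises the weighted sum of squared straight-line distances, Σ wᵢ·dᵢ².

(7.49, 7.10)

The minimiser of Σwᵢ‖p−pᵢ‖² is the weighted centroid p* = (Σwᵢpᵢ)/(Σwᵢ).
Σwᵢ = 1193.
Σwᵢxᵢ = 70·6 + 3·11 + 90·4 + 400·14 + 600·4 + 30·4 = 8933.
Σwᵢyᵢ = 70·0 + 3·6 + 90·14 + 400·5 + 600·8 + 30·13 = 8468.
x* = 8933/1193 = 7.49, y* = 8468/1193 = 7.10.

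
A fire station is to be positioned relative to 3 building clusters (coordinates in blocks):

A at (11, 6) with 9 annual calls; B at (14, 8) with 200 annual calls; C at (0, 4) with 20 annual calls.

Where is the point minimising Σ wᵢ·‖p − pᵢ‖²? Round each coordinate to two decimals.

The minimiser of Σwᵢ‖p−pᵢ‖² is the weighted centroid p* = (Σwᵢpᵢ)/(Σwᵢ).
Σwᵢ = 229.
Σwᵢxᵢ = 9·11 + 200·14 + 20·0 = 2899.
Σwᵢyᵢ = 9·6 + 200·8 + 20·4 = 1734.
x* = 2899/229 = 12.66, y* = 1734/229 = 7.57.

(12.66, 7.57)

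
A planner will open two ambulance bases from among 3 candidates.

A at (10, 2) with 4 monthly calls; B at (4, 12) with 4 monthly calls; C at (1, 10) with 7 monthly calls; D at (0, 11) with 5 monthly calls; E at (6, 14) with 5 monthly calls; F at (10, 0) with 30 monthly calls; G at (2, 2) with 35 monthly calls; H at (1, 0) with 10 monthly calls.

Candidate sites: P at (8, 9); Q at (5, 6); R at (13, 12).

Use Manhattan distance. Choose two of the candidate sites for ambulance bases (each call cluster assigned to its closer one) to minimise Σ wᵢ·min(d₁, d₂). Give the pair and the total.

{P, Q}, total 880

Evaluate every pair (each demand assigned to the nearer of the two):
  {P, Q}: total = 880
  {Q, R}: total = 890
  {P, R}: total = 1150
Best pair: {P, Q} with total 880.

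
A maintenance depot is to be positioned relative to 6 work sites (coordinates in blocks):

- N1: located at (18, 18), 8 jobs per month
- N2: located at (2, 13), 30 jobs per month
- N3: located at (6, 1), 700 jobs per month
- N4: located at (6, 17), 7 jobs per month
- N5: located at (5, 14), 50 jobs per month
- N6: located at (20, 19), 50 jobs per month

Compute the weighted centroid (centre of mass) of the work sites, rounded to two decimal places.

(6.74, 3.55)

The minimiser of Σwᵢ‖p−pᵢ‖² is the weighted centroid p* = (Σwᵢpᵢ)/(Σwᵢ).
Σwᵢ = 845.
Σwᵢxᵢ = 8·18 + 30·2 + 700·6 + 7·6 + 50·5 + 50·20 = 5696.
Σwᵢyᵢ = 8·18 + 30·13 + 700·1 + 7·17 + 50·14 + 50·19 = 3003.
x* = 5696/845 = 6.74, y* = 3003/845 = 3.55.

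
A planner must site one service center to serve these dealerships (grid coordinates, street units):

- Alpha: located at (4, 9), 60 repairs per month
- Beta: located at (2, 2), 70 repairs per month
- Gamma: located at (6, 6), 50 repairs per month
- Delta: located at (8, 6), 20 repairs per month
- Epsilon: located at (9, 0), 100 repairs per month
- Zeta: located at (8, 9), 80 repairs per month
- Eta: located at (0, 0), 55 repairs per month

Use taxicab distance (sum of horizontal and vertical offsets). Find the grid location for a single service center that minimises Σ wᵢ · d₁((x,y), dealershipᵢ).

Manhattan distance separates: Σwᵢ(|x−xᵢ|+|y−yᵢ|) = Σwᵢ|x−xᵢ| + Σwᵢ|y−yᵢ|, so x and y are optimised independently as 1-D weighted medians.
Total weight W = 435; half = 217.5.
x-coordinate, sorted with cumulative weight:
  x=0 (Eta, w=55) cum 55
  x=2 (Beta, w=70) cum 125
  x=4 (Alpha, w=60) cum 185
  x=6 (Gamma, w=50) cum 235  ← median
  x=8 (Delta, w=20) cum 255
  x=8 (Zeta, w=80) cum 335
  x=9 (Epsilon, w=100) cum 435
⇒ x* = 6
y-coordinate, sorted with cumulative weight:
  y=0 (Epsilon, w=100) cum 100
  y=0 (Eta, w=55) cum 155
  y=2 (Beta, w=70) cum 225  ← median
  y=6 (Gamma, w=50) cum 275
  y=6 (Delta, w=20) cum 295
  y=9 (Alpha, w=60) cum 355
  y=9 (Zeta, w=80) cum 435
⇒ y* = 2

(6, 2)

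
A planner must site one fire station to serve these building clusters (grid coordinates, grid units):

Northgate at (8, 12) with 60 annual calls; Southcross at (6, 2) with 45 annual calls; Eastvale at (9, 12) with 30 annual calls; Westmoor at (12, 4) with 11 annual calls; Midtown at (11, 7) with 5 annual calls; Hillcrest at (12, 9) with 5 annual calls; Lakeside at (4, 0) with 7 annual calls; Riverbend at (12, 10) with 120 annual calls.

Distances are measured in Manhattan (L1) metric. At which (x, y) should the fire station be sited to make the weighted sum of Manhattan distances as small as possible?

Manhattan distance separates: Σwᵢ(|x−xᵢ|+|y−yᵢ|) = Σwᵢ|x−xᵢ| + Σwᵢ|y−yᵢ|, so x and y are optimised independently as 1-D weighted medians.
Total weight W = 283; half = 141.5.
x-coordinate, sorted with cumulative weight:
  x=4 (Lakeside, w=7) cum 7
  x=6 (Southcross, w=45) cum 52
  x=8 (Northgate, w=60) cum 112
  x=9 (Eastvale, w=30) cum 142  ← median
  x=11 (Midtown, w=5) cum 147
  x=12 (Westmoor, w=11) cum 158
  x=12 (Hillcrest, w=5) cum 163
  x=12 (Riverbend, w=120) cum 283
⇒ x* = 9
y-coordinate, sorted with cumulative weight:
  y=0 (Lakeside, w=7) cum 7
  y=2 (Southcross, w=45) cum 52
  y=4 (Westmoor, w=11) cum 63
  y=7 (Midtown, w=5) cum 68
  y=9 (Hillcrest, w=5) cum 73
  y=10 (Riverbend, w=120) cum 193  ← median
  y=12 (Northgate, w=60) cum 253
  y=12 (Eastvale, w=30) cum 283
⇒ y* = 10

(9, 10)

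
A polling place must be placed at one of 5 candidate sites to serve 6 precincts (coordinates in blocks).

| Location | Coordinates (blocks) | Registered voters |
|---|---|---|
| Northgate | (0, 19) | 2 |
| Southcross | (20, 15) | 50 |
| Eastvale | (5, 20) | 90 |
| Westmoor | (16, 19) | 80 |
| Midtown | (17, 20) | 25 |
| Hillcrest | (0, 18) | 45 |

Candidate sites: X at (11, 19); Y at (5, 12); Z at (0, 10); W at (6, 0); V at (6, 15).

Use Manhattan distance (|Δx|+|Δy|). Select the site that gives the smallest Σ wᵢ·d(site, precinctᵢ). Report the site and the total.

Total weighted distance at each candidate:
  X (11, 19): total = 2417
  Y (5, 12): total = 4079
  Z (0, 10): total = 5653
  W (6, 0): total = 7565
  V (6, 15): total = 3185
Minimum is at X with total 2417 blocks.

X, total 2417 blocks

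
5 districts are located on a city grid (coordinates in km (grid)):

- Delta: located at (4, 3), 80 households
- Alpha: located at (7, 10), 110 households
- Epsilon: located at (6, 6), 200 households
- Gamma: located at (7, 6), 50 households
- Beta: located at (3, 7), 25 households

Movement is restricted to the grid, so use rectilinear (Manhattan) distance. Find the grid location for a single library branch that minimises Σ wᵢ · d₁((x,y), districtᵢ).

(6, 6)

Manhattan distance separates: Σwᵢ(|x−xᵢ|+|y−yᵢ|) = Σwᵢ|x−xᵢ| + Σwᵢ|y−yᵢ|, so x and y are optimised independently as 1-D weighted medians.
Total weight W = 465; half = 232.5.
x-coordinate, sorted with cumulative weight:
  x=3 (Beta, w=25) cum 25
  x=4 (Delta, w=80) cum 105
  x=6 (Epsilon, w=200) cum 305  ← median
  x=7 (Alpha, w=110) cum 415
  x=7 (Gamma, w=50) cum 465
⇒ x* = 6
y-coordinate, sorted with cumulative weight:
  y=3 (Delta, w=80) cum 80
  y=6 (Epsilon, w=200) cum 280  ← median
  y=6 (Gamma, w=50) cum 330
  y=7 (Beta, w=25) cum 355
  y=10 (Alpha, w=110) cum 465
⇒ y* = 6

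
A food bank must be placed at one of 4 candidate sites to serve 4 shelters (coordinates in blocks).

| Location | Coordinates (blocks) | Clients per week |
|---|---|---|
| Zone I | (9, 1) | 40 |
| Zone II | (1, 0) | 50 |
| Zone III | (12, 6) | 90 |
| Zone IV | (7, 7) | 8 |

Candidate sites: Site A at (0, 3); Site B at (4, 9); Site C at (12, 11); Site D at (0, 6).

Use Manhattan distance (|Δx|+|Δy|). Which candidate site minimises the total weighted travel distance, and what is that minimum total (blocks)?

Total weighted distance at each candidate:
  Site A (0, 3): total = 2078
  Site B (4, 9): total = 2150
  Site C (12, 11): total = 2142
  Site D (0, 6): total = 2054
Minimum is at Site D with total 2054 blocks.

Site D, total 2054 blocks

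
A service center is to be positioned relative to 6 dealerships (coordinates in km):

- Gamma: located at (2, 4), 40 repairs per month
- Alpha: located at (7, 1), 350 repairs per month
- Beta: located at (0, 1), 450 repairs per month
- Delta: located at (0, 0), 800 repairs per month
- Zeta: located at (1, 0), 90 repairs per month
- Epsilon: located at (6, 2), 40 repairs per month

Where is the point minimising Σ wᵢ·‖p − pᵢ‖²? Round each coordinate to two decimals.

The minimiser of Σwᵢ‖p−pᵢ‖² is the weighted centroid p* = (Σwᵢpᵢ)/(Σwᵢ).
Σwᵢ = 1770.
Σwᵢxᵢ = 40·2 + 350·7 + 450·0 + 800·0 + 90·1 + 40·6 = 2860.
Σwᵢyᵢ = 40·4 + 350·1 + 450·1 + 800·0 + 90·0 + 40·2 = 1040.
x* = 2860/1770 = 1.62, y* = 1040/1770 = 0.59.

(1.62, 0.59)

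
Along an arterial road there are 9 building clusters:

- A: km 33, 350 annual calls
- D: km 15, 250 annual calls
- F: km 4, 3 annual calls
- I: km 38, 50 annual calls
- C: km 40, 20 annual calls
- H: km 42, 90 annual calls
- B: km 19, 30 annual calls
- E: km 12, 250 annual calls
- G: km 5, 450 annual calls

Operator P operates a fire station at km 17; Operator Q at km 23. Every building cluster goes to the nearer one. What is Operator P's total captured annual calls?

983

The indifferent point is the midpoint (17+23)/2 = 20; building clusters left of it (closer to Operator P at 17) go to Operator P, those right go to Operator Q.
  F at 4 (w=3) → Operator P
  G at 5 (w=450) → Operator P
  E at 12 (w=250) → Operator P
  D at 15 (w=250) → Operator P
  B at 19 (w=30) → Operator P
  A at 33 (w=350) → Operator Q
  I at 38 (w=50) → Operator Q
  C at 40 (w=20) → Operator Q
  H at 42 (w=90) → Operator Q
Operator P captures 983; Operator Q captures 510.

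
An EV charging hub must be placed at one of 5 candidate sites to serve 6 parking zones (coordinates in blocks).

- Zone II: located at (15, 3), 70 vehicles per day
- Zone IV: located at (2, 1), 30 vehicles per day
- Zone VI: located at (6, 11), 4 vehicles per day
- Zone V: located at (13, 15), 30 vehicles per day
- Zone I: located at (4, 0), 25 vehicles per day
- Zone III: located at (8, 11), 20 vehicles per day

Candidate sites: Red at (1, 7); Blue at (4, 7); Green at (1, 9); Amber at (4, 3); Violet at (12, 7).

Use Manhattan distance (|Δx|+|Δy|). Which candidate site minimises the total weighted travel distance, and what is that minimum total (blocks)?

Total weighted distance at each candidate:
  Red (1, 7): total = 2576
  Blue (4, 7): total = 2159
  Green (1, 9): total = 2718
  Amber (4, 3): total = 1875
  Violet (12, 7): total = 1815
Minimum is at Violet with total 1815 blocks.

Violet, total 1815 blocks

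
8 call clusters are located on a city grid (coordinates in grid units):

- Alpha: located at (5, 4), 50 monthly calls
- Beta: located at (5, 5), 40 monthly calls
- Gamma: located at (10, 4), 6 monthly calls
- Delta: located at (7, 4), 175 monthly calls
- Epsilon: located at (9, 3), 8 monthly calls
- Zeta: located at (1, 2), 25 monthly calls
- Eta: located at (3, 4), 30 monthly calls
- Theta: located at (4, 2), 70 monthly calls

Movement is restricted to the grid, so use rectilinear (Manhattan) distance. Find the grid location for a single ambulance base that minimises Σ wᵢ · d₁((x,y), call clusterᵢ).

Manhattan distance separates: Σwᵢ(|x−xᵢ|+|y−yᵢ|) = Σwᵢ|x−xᵢ| + Σwᵢ|y−yᵢ|, so x and y are optimised independently as 1-D weighted medians.
Total weight W = 404; half = 202.
x-coordinate, sorted with cumulative weight:
  x=1 (Zeta, w=25) cum 25
  x=3 (Eta, w=30) cum 55
  x=4 (Theta, w=70) cum 125
  x=5 (Alpha, w=50) cum 175
  x=5 (Beta, w=40) cum 215  ← median
  x=7 (Delta, w=175) cum 390
  x=9 (Epsilon, w=8) cum 398
  x=10 (Gamma, w=6) cum 404
⇒ x* = 5
y-coordinate, sorted with cumulative weight:
  y=2 (Zeta, w=25) cum 25
  y=2 (Theta, w=70) cum 95
  y=3 (Epsilon, w=8) cum 103
  y=4 (Alpha, w=50) cum 153
  y=4 (Gamma, w=6) cum 159
  y=4 (Delta, w=175) cum 334  ← median
  y=4 (Eta, w=30) cum 364
  y=5 (Beta, w=40) cum 404
⇒ y* = 4

(5, 4)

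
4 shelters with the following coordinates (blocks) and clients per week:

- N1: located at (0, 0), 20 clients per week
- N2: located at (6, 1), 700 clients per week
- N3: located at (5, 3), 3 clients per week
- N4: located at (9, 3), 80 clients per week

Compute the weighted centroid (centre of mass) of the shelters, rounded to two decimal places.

(6.15, 1.18)

The minimiser of Σwᵢ‖p−pᵢ‖² is the weighted centroid p* = (Σwᵢpᵢ)/(Σwᵢ).
Σwᵢ = 803.
Σwᵢxᵢ = 20·0 + 700·6 + 3·5 + 80·9 = 4935.
Σwᵢyᵢ = 20·0 + 700·1 + 3·3 + 80·3 = 949.
x* = 4935/803 = 6.15, y* = 949/803 = 1.18.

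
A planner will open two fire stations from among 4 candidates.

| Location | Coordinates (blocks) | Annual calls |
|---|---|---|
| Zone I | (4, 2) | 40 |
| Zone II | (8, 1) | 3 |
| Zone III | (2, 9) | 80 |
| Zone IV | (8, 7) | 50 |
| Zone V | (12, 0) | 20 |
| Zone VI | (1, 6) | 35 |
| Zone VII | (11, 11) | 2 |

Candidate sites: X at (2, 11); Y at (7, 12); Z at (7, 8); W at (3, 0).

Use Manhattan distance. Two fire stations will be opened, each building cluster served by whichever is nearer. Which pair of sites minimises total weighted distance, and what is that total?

Evaluate every pair (each demand assigned to the nearer of the two):
  {X, Z}: total = 1128
  {Z, W}: total = 1192
  {X, W}: total = 1206
  {X, Y}: total = 1496
  {Y, Z}: total = 1514
  {Y, W}: total = 1548
Best pair: {X, Z} with total 1128.

{X, Z}, total 1128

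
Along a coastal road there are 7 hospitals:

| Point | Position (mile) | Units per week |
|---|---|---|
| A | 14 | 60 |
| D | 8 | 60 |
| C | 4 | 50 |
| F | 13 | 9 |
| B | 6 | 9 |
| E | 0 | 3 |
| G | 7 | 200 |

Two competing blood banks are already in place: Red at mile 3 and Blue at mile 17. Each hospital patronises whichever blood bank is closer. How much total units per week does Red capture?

322

The indifferent point is the midpoint (3+17)/2 = 10; hospitals left of it (closer to Red at 3) go to Red, those right go to Blue.
  E at 0 (w=3) → Red
  C at 4 (w=50) → Red
  B at 6 (w=9) → Red
  G at 7 (w=200) → Red
  D at 8 (w=60) → Red
  F at 13 (w=9) → Blue
  A at 14 (w=60) → Blue
Red captures 322; Blue captures 69.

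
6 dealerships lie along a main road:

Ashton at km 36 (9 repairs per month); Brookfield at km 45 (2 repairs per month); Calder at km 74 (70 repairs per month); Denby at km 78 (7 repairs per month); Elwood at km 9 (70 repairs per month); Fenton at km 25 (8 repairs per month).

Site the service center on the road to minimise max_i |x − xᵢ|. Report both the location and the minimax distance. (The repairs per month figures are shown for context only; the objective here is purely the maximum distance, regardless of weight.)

location 43.5, max distance 34.5

The 1-center on a line is the midpoint of the two extreme points: leftmost at 9, rightmost at 78.
Optimal location = (9 + 78)/2 = 43.5; maximum distance = (78 − 9)/2 = 34.5.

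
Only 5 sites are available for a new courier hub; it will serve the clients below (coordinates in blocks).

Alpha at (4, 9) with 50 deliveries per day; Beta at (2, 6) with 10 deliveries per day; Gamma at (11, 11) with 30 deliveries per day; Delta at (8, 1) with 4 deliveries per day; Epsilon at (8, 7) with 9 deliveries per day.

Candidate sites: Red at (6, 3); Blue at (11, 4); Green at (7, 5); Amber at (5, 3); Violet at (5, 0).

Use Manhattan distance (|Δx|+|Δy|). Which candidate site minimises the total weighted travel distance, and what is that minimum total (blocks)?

Green, total 757 blocks

Total weighted distance at each candidate:
  Red (6, 3): total = 930
  Blue (11, 4): total = 998
  Green (7, 5): total = 757
  Amber (5, 3): total = 913
  Violet (5, 0): total = 1206
Minimum is at Green with total 757 blocks.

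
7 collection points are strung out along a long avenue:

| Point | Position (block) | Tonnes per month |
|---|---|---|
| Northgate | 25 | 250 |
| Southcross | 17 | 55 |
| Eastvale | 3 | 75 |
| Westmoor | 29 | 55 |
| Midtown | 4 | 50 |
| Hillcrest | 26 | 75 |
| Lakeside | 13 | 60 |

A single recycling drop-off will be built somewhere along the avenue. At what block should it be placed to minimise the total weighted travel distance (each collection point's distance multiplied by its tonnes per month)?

x = 25

For a sum of weighted absolute distances on a line, the optimum is the weighted median (not the mean). Total weight W = 620; half-weight = 310.
Sort by position and accumulate weight:
  block 3 (Eastvale, w=75) → cum 75
  block 4 (Midtown, w=50) → cum 125
  block 13 (Lakeside, w=60) → cum 185
  block 17 (Southcross, w=55) → cum 240
  block 25 (Northgate, w=250) → cum 490  ≥ 310 → median here
  block 26 (Hillcrest, w=75) → cum 565
  block 29 (Westmoor, w=55) → cum 620
Optimal location: block 25.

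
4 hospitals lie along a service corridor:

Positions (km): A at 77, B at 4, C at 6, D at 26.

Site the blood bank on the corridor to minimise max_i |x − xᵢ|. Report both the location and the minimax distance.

The 1-center on a line is the midpoint of the two extreme points: leftmost at 4, rightmost at 77.
Optimal location = (4 + 77)/2 = 40.5; maximum distance = (77 − 4)/2 = 36.5.

location 40.5, max distance 36.5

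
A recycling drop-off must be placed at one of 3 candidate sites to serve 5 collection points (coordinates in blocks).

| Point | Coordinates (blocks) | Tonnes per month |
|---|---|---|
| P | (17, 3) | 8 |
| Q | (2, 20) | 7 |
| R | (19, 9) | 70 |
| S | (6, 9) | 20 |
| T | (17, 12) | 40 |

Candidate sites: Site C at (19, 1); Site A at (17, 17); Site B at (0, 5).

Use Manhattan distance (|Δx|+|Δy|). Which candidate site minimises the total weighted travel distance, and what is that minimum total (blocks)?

Total weighted distance at each candidate:
  Site C (19, 1): total = 1784
  Site A (17, 17): total = 1518
  Site B (0, 5): total = 3041
Minimum is at Site A with total 1518 blocks.

Site A, total 1518 blocks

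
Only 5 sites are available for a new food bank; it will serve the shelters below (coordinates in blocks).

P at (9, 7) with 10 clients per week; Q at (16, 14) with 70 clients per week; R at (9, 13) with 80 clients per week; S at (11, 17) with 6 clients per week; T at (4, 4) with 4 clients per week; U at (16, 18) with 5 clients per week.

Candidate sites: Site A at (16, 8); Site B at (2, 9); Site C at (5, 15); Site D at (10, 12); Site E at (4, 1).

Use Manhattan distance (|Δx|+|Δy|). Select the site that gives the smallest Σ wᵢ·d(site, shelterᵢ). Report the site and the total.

Total weighted distance at each candidate:
  Site A (16, 8): total = 1658
  Site B (2, 9): total = 2545
  Site C (5, 15): total = 1606
  Site D (10, 12): total = 932
  Site E (4, 1): total = 3515
Minimum is at Site D with total 932 blocks.

Site D, total 932 blocks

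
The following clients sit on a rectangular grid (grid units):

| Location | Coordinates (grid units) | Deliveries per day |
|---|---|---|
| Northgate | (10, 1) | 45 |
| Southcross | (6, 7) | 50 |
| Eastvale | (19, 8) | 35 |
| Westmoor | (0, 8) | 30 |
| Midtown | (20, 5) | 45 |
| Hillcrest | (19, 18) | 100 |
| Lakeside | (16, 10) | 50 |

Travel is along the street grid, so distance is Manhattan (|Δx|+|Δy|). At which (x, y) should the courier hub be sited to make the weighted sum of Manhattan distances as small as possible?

(19, 8)

Manhattan distance separates: Σwᵢ(|x−xᵢ|+|y−yᵢ|) = Σwᵢ|x−xᵢ| + Σwᵢ|y−yᵢ|, so x and y are optimised independently as 1-D weighted medians.
Total weight W = 355; half = 177.5.
x-coordinate, sorted with cumulative weight:
  x=0 (Westmoor, w=30) cum 30
  x=6 (Southcross, w=50) cum 80
  x=10 (Northgate, w=45) cum 125
  x=16 (Lakeside, w=50) cum 175
  x=19 (Eastvale, w=35) cum 210  ← median
  x=19 (Hillcrest, w=100) cum 310
  x=20 (Midtown, w=45) cum 355
⇒ x* = 19
y-coordinate, sorted with cumulative weight:
  y=1 (Northgate, w=45) cum 45
  y=5 (Midtown, w=45) cum 90
  y=7 (Southcross, w=50) cum 140
  y=8 (Eastvale, w=35) cum 175
  y=8 (Westmoor, w=30) cum 205  ← median
  y=10 (Lakeside, w=50) cum 255
  y=18 (Hillcrest, w=100) cum 355
⇒ y* = 8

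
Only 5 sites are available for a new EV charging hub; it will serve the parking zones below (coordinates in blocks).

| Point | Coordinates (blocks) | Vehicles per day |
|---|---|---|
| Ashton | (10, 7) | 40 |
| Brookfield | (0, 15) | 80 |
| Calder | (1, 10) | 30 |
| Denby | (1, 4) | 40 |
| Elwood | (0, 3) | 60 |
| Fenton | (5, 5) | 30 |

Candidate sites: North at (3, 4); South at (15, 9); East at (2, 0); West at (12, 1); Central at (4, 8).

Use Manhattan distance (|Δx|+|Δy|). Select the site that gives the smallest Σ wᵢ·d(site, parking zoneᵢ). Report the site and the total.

North, total 2170 blocks

Total weighted distance at each candidate:
  North (3, 4): total = 2170
  South (15, 9): total = 4850
  East (2, 0): total = 3030
  West (12, 1): total = 4730
  Central (4, 8): total = 2250
Minimum is at North with total 2170 blocks.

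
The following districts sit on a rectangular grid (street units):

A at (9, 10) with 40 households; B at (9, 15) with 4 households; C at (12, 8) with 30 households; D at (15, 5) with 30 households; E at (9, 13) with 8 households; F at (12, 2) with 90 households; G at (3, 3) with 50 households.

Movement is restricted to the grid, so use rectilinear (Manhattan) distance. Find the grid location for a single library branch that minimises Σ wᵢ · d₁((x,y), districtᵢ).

(12, 3)

Manhattan distance separates: Σwᵢ(|x−xᵢ|+|y−yᵢ|) = Σwᵢ|x−xᵢ| + Σwᵢ|y−yᵢ|, so x and y are optimised independently as 1-D weighted medians.
Total weight W = 252; half = 126.
x-coordinate, sorted with cumulative weight:
  x=3 (G, w=50) cum 50
  x=9 (A, w=40) cum 90
  x=9 (B, w=4) cum 94
  x=9 (E, w=8) cum 102
  x=12 (C, w=30) cum 132  ← median
  x=12 (F, w=90) cum 222
  x=15 (D, w=30) cum 252
⇒ x* = 12
y-coordinate, sorted with cumulative weight:
  y=2 (F, w=90) cum 90
  y=3 (G, w=50) cum 140  ← median
  y=5 (D, w=30) cum 170
  y=8 (C, w=30) cum 200
  y=10 (A, w=40) cum 240
  y=13 (E, w=8) cum 248
  y=15 (B, w=4) cum 252
⇒ y* = 3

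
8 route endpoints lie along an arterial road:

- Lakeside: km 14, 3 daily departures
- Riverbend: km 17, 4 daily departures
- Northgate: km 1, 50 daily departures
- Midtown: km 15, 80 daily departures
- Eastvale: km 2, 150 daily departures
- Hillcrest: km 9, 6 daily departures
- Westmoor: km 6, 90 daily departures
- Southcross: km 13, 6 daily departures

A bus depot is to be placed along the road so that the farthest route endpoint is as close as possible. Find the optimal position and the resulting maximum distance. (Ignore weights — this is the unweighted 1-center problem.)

The 1-center on a line is the midpoint of the two extreme points: leftmost at 1, rightmost at 17.
Optimal location = (1 + 17)/2 = 9; maximum distance = (17 − 1)/2 = 8.

location 9, max distance 8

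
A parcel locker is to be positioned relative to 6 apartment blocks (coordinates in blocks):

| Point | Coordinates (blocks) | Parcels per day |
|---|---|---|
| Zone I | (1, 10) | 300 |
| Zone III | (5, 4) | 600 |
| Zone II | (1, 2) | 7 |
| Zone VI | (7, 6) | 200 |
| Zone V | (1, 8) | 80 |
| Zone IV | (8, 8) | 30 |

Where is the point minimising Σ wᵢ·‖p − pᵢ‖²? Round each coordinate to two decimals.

(4.13, 6.16)

The minimiser of Σwᵢ‖p−pᵢ‖² is the weighted centroid p* = (Σwᵢpᵢ)/(Σwᵢ).
Σwᵢ = 1217.
Σwᵢxᵢ = 300·1 + 600·5 + 7·1 + 200·7 + 80·1 + 30·8 = 5027.
Σwᵢyᵢ = 300·10 + 600·4 + 7·2 + 200·6 + 80·8 + 30·8 = 7494.
x* = 5027/1217 = 4.13, y* = 7494/1217 = 6.16.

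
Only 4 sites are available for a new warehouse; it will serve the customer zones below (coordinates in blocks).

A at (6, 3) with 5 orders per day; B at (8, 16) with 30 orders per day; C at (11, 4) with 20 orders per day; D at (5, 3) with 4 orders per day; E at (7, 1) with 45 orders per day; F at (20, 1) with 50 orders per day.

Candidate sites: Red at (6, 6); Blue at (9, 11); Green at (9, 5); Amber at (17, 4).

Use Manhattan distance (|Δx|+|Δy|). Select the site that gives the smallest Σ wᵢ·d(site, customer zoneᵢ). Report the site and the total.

Green, total 1489 blocks

Total weighted distance at each candidate:
  Red (6, 6): total = 1751
  Blue (9, 11): total = 2053
  Green (9, 5): total = 1489
  Amber (17, 4): total = 1747
Minimum is at Green with total 1489 blocks.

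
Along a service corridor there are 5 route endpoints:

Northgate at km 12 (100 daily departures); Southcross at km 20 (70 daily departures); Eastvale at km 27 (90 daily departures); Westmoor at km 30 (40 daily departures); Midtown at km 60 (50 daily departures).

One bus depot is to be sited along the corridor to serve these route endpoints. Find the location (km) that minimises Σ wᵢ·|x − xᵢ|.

x = 27

For a sum of weighted absolute distances on a line, the optimum is the weighted median (not the mean). Total weight W = 350; half-weight = 175.
Sort by position and accumulate weight:
  km 12 (Northgate, w=100) → cum 100
  km 20 (Southcross, w=70) → cum 170
  km 27 (Eastvale, w=90) → cum 260  ≥ 175 → median here
  km 30 (Westmoor, w=40) → cum 300
  km 60 (Midtown, w=50) → cum 350
Optimal location: km 27.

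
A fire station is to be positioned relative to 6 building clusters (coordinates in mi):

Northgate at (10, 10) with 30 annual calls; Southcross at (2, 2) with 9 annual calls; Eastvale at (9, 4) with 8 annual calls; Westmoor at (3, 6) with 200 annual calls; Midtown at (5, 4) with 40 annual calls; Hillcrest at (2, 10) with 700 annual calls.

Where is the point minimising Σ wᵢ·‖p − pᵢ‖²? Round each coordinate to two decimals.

(2.62, 8.82)

The minimiser of Σwᵢ‖p−pᵢ‖² is the weighted centroid p* = (Σwᵢpᵢ)/(Σwᵢ).
Σwᵢ = 987.
Σwᵢxᵢ = 30·10 + 9·2 + 8·9 + 200·3 + 40·5 + 700·2 = 2590.
Σwᵢyᵢ = 30·10 + 9·2 + 8·4 + 200·6 + 40·4 + 700·10 = 8710.
x* = 2590/987 = 2.62, y* = 8710/987 = 8.82.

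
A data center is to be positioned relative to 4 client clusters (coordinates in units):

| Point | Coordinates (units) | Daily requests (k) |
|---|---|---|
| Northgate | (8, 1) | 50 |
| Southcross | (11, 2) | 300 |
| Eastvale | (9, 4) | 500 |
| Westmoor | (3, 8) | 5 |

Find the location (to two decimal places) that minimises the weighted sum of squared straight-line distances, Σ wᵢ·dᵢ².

The minimiser of Σwᵢ‖p−pᵢ‖² is the weighted centroid p* = (Σwᵢpᵢ)/(Σwᵢ).
Σwᵢ = 855.
Σwᵢxᵢ = 50·8 + 300·11 + 500·9 + 5·3 = 8215.
Σwᵢyᵢ = 50·1 + 300·2 + 500·4 + 5·8 = 2690.
x* = 8215/855 = 9.61, y* = 2690/855 = 3.15.

(9.61, 3.15)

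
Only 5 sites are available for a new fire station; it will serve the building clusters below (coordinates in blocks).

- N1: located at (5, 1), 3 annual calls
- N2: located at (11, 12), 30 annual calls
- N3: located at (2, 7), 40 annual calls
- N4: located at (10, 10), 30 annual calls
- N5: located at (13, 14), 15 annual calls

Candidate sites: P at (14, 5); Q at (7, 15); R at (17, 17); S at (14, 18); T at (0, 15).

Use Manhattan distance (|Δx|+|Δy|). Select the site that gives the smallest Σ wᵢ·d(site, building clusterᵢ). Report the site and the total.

Q, total 1123 blocks

Total weighted distance at each candidate:
  P (14, 5): total = 1319
  Q (7, 15): total = 1123
  R (17, 17): total = 1939
  S (14, 18): total = 1703
  T (0, 15): total = 1537
Minimum is at Q with total 1123 blocks.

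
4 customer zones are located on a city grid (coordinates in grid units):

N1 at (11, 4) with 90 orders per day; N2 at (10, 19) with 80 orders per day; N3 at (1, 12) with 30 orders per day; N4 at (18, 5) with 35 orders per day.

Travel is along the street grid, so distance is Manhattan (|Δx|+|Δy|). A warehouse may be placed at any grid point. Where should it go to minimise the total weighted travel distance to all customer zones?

(11, 5)

Manhattan distance separates: Σwᵢ(|x−xᵢ|+|y−yᵢ|) = Σwᵢ|x−xᵢ| + Σwᵢ|y−yᵢ|, so x and y are optimised independently as 1-D weighted medians.
Total weight W = 235; half = 117.5.
x-coordinate, sorted with cumulative weight:
  x=1 (N3, w=30) cum 30
  x=10 (N2, w=80) cum 110
  x=11 (N1, w=90) cum 200  ← median
  x=18 (N4, w=35) cum 235
⇒ x* = 11
y-coordinate, sorted with cumulative weight:
  y=4 (N1, w=90) cum 90
  y=5 (N4, w=35) cum 125  ← median
  y=12 (N3, w=30) cum 155
  y=19 (N2, w=80) cum 235
⇒ y* = 5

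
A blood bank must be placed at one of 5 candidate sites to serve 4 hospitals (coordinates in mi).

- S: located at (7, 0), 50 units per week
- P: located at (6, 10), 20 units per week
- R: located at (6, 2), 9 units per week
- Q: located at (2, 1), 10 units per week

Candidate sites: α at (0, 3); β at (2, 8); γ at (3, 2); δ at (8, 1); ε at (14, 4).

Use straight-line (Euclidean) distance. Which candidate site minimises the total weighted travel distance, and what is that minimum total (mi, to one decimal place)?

Total weighted distance at each candidate:
  α (0, 3): total = 648.2
  β (2, 8): total = 696.0
  γ (3, 2): total = 435.6
  δ (8, 1): total = 335.2
  ε (14, 4): total = 801.0
Minimum is at δ with total 335.2 mi.

δ, total 335.2 mi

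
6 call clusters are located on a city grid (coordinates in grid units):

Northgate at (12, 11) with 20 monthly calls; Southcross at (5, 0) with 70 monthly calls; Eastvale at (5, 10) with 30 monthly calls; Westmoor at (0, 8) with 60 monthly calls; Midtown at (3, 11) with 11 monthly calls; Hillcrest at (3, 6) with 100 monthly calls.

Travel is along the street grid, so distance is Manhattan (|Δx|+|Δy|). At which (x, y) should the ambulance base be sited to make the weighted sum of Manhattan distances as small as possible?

Manhattan distance separates: Σwᵢ(|x−xᵢ|+|y−yᵢ|) = Σwᵢ|x−xᵢ| + Σwᵢ|y−yᵢ|, so x and y are optimised independently as 1-D weighted medians.
Total weight W = 291; half = 145.5.
x-coordinate, sorted with cumulative weight:
  x=0 (Westmoor, w=60) cum 60
  x=3 (Midtown, w=11) cum 71
  x=3 (Hillcrest, w=100) cum 171  ← median
  x=5 (Southcross, w=70) cum 241
  x=5 (Eastvale, w=30) cum 271
  x=12 (Northgate, w=20) cum 291
⇒ x* = 3
y-coordinate, sorted with cumulative weight:
  y=0 (Southcross, w=70) cum 70
  y=6 (Hillcrest, w=100) cum 170  ← median
  y=8 (Westmoor, w=60) cum 230
  y=10 (Eastvale, w=30) cum 260
  y=11 (Northgate, w=20) cum 280
  y=11 (Midtown, w=11) cum 291
⇒ y* = 6

(3, 6)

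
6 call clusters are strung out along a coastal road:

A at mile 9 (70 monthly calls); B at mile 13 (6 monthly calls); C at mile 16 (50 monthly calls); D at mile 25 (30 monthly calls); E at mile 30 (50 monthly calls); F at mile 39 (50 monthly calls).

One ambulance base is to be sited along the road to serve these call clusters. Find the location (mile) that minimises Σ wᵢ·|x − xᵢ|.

For a sum of weighted absolute distances on a line, the optimum is the weighted median (not the mean). Total weight W = 256; half-weight = 128.
Sort by position and accumulate weight:
  mile 9 (A, w=70) → cum 70
  mile 13 (B, w=6) → cum 76
  mile 16 (C, w=50) → cum 126
  mile 25 (D, w=30) → cum 156  ≥ 128 → median here
  mile 30 (E, w=50) → cum 206
  mile 39 (F, w=50) → cum 256
Optimal location: mile 25.

x = 25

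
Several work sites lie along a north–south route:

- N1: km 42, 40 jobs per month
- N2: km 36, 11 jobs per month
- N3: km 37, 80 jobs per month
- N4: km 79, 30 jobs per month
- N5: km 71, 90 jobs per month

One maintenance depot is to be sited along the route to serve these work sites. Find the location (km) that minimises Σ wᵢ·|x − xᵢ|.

x = 42

For a sum of weighted absolute distances on a line, the optimum is the weighted median (not the mean). Total weight W = 251; half-weight = 125.5.
Sort by position and accumulate weight:
  km 36 (N2, w=11) → cum 11
  km 37 (N3, w=80) → cum 91
  km 42 (N1, w=40) → cum 131  ≥ 125.5 → median here
  km 71 (N5, w=90) → cum 221
  km 79 (N4, w=30) → cum 251
Optimal location: km 42.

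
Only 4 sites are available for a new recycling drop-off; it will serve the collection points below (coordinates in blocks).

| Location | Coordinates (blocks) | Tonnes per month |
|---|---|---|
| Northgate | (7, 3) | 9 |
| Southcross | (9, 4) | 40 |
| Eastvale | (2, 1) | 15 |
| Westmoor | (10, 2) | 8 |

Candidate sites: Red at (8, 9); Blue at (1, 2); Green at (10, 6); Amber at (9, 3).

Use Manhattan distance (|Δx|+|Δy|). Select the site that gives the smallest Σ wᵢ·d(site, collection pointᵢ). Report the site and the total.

Amber, total 209 blocks

Total weighted distance at each candidate:
  Red (8, 9): total = 585
  Blue (1, 2): total = 565
  Green (10, 6): total = 401
  Amber (9, 3): total = 209
Minimum is at Amber with total 209 blocks.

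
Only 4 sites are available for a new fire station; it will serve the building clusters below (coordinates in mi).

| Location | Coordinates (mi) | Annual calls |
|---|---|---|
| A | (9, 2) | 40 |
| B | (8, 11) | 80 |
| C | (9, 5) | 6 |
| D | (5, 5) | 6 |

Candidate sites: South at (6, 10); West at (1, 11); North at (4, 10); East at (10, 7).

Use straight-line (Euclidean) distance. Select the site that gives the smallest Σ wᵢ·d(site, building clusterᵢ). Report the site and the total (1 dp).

Total weighted distance at each candidate:
  South (6, 10): total = 586.2
  West (1, 11): total = 1144.9
  North (4, 10): total = 780.2
  East (10, 7): total = 607.5
Minimum is at South with total 586.2 mi.

South, total 586.2 mi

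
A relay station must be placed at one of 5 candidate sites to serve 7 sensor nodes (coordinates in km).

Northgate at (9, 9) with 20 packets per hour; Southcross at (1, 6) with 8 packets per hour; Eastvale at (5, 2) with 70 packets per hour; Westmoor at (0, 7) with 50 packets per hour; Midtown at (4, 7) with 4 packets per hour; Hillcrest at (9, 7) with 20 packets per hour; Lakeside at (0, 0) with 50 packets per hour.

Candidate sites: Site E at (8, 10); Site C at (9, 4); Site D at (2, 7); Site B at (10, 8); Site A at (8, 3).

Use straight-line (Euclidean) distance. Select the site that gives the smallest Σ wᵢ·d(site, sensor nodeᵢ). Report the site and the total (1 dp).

Total weighted distance at each candidate:
  Site E (8, 10): total = 1841.6
  Site C (9, 4): total = 1529.1
  Site D (2, 7): total = 1177.1
  Site B (10, 8): total = 1844.2
  Site A (8, 3): total = 1383.4
Minimum is at Site D with total 1177.1 km.

Site D, total 1177.1 km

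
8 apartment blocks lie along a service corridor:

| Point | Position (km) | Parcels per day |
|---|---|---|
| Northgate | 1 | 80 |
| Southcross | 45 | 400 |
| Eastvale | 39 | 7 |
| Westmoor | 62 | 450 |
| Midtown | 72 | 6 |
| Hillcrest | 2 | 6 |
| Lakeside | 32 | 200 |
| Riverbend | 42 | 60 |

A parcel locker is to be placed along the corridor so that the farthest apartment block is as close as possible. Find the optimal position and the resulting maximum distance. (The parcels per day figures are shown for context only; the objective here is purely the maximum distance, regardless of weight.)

location 36.5, max distance 35.5

The 1-center on a line is the midpoint of the two extreme points: leftmost at 1, rightmost at 72.
Optimal location = (1 + 72)/2 = 36.5; maximum distance = (72 − 1)/2 = 35.5.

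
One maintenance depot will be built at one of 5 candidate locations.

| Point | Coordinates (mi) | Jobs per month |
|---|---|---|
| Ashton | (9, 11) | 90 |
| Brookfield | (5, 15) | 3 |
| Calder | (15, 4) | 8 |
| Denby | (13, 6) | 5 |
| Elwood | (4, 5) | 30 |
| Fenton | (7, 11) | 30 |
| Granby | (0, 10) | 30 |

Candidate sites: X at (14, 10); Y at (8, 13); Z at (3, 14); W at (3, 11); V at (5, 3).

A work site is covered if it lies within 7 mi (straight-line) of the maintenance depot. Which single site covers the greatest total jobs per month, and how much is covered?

Coverage radius r = 7 mi; a point is covered iff (Δx)²+(Δy)² ≤ 7² = 49.
  X (14, 10): covers {Ashton, Calder, Denby} → 103
  Y (8, 13): covers {Ashton, Brookfield, Fenton} → 123
  Z (3, 14): covers {Ashton, Brookfield, Fenton, Granby} → 153
  W (3, 11): covers {Ashton, Brookfield, Elwood, Fenton, Granby} → 183
  V (5, 3): covers {Elwood} → 30
Maximum coverage at W: 183 jobs per month.

W, covering 183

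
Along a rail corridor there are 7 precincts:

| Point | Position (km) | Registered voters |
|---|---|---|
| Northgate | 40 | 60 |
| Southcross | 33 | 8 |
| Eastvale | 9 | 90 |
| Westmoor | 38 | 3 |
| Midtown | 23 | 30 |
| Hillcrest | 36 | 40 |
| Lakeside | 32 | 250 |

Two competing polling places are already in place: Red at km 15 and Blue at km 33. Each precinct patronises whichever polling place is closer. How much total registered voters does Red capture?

120

The indifferent point is the midpoint (15+33)/2 = 24; precincts left of it (closer to Red at 15) go to Red, those right go to Blue.
  Eastvale at 9 (w=90) → Red
  Midtown at 23 (w=30) → Red
  Lakeside at 32 (w=250) → Blue
  Southcross at 33 (w=8) → Blue
  Hillcrest at 36 (w=40) → Blue
  Westmoor at 38 (w=3) → Blue
  Northgate at 40 (w=60) → Blue
Red captures 120; Blue captures 361.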